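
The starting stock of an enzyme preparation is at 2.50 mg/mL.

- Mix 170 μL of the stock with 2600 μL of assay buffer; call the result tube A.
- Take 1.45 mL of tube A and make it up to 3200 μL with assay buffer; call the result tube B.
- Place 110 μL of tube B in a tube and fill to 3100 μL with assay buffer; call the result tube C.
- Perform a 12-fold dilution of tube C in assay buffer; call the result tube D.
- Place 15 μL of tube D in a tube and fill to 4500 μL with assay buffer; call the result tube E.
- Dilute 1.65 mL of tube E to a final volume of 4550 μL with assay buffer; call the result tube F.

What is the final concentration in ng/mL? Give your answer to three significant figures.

0.249 ng/mL

Step 1: 170 μL + 2600 μL = 2770 μL total → factor 2770/170 = 16.294
Step 2: 1.45 mL brought to 3200 μL → factor 3.2/1.45 = 2.2069
Step 3: 110 μL brought to 3100 μL → factor 3100/110 = 28.182
Step 4: 12-fold → factor 12
Step 5: 15 μL brought to 4500 μL → factor 4500/15 = 300
Step 6: 1.65 mL brought to 4550 μL → factor 4.55/1.65 = 2.7576
Overall dilution factor = 16.294 × 2.2069 × 28.182 × 12 × 300 × 2.7576 = 1.006 × 10^7
Final = 2.50 mg/mL / 1.006 × 10^7 = 2.485 × 10^-7 mg/mL = 0.249 ng/mL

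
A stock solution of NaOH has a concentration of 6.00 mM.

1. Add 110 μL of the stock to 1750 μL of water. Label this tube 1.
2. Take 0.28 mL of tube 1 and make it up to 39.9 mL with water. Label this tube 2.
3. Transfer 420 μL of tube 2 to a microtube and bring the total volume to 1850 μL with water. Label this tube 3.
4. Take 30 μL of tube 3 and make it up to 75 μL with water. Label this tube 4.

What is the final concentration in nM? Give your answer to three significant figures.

226 nM

Step 1: 110 μL + 1750 μL = 1860 μL total → factor 1860/110 = 16.909
Step 2: 0.28 mL brought to 39.9 mL → factor 39.9/0.28 = 142.5
Step 3: 420 μL brought to 1850 μL → factor 1850/420 = 4.4048
Step 4: 30 μL brought to 75 μL → factor 75/30 = 2.5
Overall dilution factor = 16.909 × 142.5 × 4.4048 × 2.5 = 26534
Final = 6.00 mM / 26534 = 0.0002261 mM = 226 nM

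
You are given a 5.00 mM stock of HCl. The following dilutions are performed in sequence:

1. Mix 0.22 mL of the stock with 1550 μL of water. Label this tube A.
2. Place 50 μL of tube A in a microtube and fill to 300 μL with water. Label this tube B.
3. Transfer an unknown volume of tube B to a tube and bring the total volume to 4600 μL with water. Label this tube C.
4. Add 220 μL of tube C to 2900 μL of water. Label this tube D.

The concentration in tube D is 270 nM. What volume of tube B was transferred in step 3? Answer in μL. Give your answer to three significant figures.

170 μL

Step 1: 0.22 mL + 1550 μL = 1.77 mL total → factor 1.77/0.22 = 8.0455
Step 2: 50 μL brought to 300 μL → factor 300/50 = 6
Step 3: v brought to 4600 μL → factor = 4600 μL/v
Step 4: 220 μL + 2900 μL = 3120 μL total → factor 3120/220 = 14.182
Product of known-step factors = 684.6
Overall factor = 5.00 mM / (270 nM) = 18519
Step-3 factor = 18519 / 684.6 = 27.05
v = 4600 μL / 27.05 = 170 μL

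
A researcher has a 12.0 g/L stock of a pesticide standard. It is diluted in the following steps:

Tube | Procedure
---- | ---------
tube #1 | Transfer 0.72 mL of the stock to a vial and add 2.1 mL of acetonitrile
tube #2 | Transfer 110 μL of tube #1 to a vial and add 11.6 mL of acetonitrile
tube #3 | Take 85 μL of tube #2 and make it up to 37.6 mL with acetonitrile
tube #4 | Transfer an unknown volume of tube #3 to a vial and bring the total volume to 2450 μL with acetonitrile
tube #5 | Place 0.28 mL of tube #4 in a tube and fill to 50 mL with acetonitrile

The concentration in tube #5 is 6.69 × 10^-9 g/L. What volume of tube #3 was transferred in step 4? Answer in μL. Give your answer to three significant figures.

45.0 μL

Step 1: 0.72 mL + 2.1 mL = 2.82 mL total → factor 2.82/0.72 = 3.9167
Step 2: 110 μL + 11.6 mL = 11710 μL total → factor 11710/110 = 106.45
Step 3: 85 μL brought to 37.6 mL → factor 37600/85 = 442.35
Step 4: v brought to 2450 μL → factor = 2450 μL/v
Step 5: 0.28 mL brought to 50 mL → factor 50/0.28 = 178.57
Product of known-step factors = 3.2935 × 10^7
Overall factor = 12.0 g/L / (6.69 × 10^-9 g/L) = 1.7937 × 10^9
Step-4 factor = 1.7937 × 10^9 / 3.2935 × 10^7 = 54.462
v = 2450 μL / 54.462 = 45.0 μL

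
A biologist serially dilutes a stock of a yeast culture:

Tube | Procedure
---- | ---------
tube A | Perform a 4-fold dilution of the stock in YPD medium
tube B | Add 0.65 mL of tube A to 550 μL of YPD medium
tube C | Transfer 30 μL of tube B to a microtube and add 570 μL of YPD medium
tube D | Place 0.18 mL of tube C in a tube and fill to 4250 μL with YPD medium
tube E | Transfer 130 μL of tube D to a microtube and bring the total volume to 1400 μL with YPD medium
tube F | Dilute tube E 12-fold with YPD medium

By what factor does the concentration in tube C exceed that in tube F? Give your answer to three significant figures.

Step 1: 4-fold → factor 4
Step 2: 0.65 mL + 550 μL = 1.2 mL total → factor 1.2/0.65 = 1.8462
Step 3: 30 μL + 570 μL = 600 μL total → factor 600/30 = 20
Step 4: 0.18 mL brought to 4250 μL → factor 4.25/0.18 = 23.611
Step 5: 130 μL brought to 1400 μL → factor 1400/130 = 10.769
Step 6: 12-fold → factor 12
Dilution factor to tube C = 147.69; to tube F = 4.5065 × 10^5
[tube C]/[tube F] = (factor to tube F)/(factor to tube C) = 4.5065 × 10^5/147.69 = 3.05 × 10^3

3.05 × 10^3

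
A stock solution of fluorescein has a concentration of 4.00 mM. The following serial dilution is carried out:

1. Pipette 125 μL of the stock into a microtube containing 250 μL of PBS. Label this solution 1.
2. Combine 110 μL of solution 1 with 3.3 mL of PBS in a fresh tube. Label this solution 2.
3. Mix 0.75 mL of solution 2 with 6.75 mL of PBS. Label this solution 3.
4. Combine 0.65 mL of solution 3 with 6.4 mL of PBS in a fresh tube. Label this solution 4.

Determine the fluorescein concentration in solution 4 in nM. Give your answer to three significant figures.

Step 1: 125 μL + 250 μL = 375 μL total → factor 375/125 = 3
Step 2: 110 μL + 3.3 mL = 3410 μL total → factor 3410/110 = 31
Step 3: 0.75 mL + 6.75 mL = 7.5 mL total → factor 7.5/0.75 = 10
Step 4: 0.65 mL + 6.4 mL = 7.05 mL total → factor 7.05/0.65 = 10.846
Overall dilution factor = 3 × 31 × 10 × 10.846 = 10087
Final = 4.00 mM / 10087 = 0.0003966 mM = 397 nM

397 nM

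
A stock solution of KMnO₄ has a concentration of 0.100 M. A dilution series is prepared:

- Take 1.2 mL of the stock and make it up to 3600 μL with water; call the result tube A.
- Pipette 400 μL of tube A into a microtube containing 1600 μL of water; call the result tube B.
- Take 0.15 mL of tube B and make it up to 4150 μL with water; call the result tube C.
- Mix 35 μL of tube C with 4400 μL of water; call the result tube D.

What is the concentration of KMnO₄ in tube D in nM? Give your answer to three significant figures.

1.90 × 10^3 nM

Step 1: 1.2 mL brought to 3600 μL → factor 3.6/1.2 = 3
Step 2: 400 μL + 1600 μL = 2000 μL total → factor 2000/400 = 5
Step 3: 0.15 mL brought to 4150 μL → factor 4.15/0.15 = 27.667
Step 4: 35 μL + 4400 μL = 4435 μL total → factor 4435/35 = 126.71
Overall dilution factor = 3 × 5 × 27.667 × 126.71 = 52586
Final = 0.100 M / 52586 = 1.902 × 10^-6 M = 1.90 × 10^3 nM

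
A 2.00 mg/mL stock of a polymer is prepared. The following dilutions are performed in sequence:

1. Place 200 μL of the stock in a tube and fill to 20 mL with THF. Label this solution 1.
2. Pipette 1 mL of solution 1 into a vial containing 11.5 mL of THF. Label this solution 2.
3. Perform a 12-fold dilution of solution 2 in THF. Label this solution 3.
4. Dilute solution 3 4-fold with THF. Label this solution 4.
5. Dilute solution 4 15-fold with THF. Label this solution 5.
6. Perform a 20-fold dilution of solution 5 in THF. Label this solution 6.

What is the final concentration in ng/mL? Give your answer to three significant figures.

Step 1: 200 μL brought to 20 mL → factor 20000/200 = 100
Step 2: 1 mL + 11.5 mL = 12.5 mL total → factor 12.5/1 = 12.5
Step 3: 12-fold → factor 12
Step 4: 4-fold → factor 4
Step 5: 15-fold → factor 15
Step 6: 20-fold → factor 20
Overall dilution factor = 100 × 12.5 × 12 × 4 × 15 × 20 = 1.8 × 10^7
Final = 2.00 mg/mL / 1.8 × 10^7 = 1.111 × 10^-7 mg/mL = 0.111 ng/mL

0.111 ng/mL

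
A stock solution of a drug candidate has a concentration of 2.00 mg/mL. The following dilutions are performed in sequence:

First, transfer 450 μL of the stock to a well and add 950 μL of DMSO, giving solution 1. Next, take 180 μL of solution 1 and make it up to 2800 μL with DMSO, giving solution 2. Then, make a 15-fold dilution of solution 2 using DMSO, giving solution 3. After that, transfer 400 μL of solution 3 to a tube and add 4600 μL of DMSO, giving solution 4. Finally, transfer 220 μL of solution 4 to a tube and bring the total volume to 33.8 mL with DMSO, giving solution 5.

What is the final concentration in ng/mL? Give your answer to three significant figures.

Step 1: 450 μL + 950 μL = 1400 μL total → factor 1400/450 = 3.1111
Step 2: 180 μL brought to 2800 μL → factor 2800/180 = 15.556
Step 3: 15-fold → factor 15
Step 4: 400 μL + 4600 μL = 5000 μL total → factor 5000/400 = 12.5
Step 5: 220 μL brought to 33.8 mL → factor 33800/220 = 153.64
Overall dilution factor = 3.1111 × 15.556 × 15 × 12.5 × 153.64 = 1.3941 × 10^6
Final = 2.00 mg/mL / 1.3941 × 10^6 = 1.435 × 10^-6 mg/mL = 1.43 ng/mL

1.43 ng/mL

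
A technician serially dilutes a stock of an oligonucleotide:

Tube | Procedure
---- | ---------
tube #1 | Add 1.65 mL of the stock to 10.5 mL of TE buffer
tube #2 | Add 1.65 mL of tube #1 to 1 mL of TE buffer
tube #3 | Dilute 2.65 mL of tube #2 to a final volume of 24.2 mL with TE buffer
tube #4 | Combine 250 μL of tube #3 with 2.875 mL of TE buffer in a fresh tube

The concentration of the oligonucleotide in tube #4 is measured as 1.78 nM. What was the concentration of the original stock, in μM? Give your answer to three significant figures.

2.40 μM

Step 1: 1.65 mL + 10.5 mL = 12.15 mL total → factor 12.15/1.65 = 7.3636
Step 2: 1.65 mL + 1 mL = 2.65 mL total → factor 2.65/1.65 = 1.6061
Step 3: 2.65 mL brought to 24.2 mL → factor 24.2/2.65 = 9.1321
Step 4: 250 μL + 2.875 mL = 3125 μL total → factor 3125/250 = 12.5
Overall dilution factor = 7.3636 × 1.6061 × 9.1321 × 12.5 = 1350
Stock = 1.78 nM × 1350 = 2403 nM = 2.40 μM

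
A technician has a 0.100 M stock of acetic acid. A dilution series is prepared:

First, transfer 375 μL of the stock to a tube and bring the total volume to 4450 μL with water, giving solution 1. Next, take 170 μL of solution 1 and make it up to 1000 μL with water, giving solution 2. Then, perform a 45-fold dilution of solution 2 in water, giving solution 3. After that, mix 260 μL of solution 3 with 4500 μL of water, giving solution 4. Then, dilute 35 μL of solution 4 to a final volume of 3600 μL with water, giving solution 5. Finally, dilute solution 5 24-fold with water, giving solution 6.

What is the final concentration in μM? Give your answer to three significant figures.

0.000704 μM

Step 1: 375 μL brought to 4450 μL → factor 4450/375 = 11.867
Step 2: 170 μL brought to 1000 μL → factor 1000/170 = 5.8824
Step 3: 45-fold → factor 45
Step 4: 260 μL + 4500 μL = 4760 μL total → factor 4760/260 = 18.308
Step 5: 35 μL brought to 3600 μL → factor 3600/35 = 102.86
Step 6: 24-fold → factor 24
Overall dilution factor = 11.867 × 5.8824 × 45 × 18.308 × 102.86 × 24 = 1.4196 × 10^8
Final = 0.100 M / 1.4196 × 10^8 = 7.044 × 10^-10 M = 0.000704 μM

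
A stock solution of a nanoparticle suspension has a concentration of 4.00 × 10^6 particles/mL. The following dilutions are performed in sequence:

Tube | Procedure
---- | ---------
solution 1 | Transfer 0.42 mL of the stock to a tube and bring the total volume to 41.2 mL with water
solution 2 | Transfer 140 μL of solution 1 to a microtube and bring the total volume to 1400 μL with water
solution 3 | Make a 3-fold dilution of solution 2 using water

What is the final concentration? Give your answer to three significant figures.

Step 1: 0.42 mL brought to 41.2 mL → factor 41.2/0.42 = 98.095
Step 2: 140 μL brought to 1400 μL → factor 1400/140 = 10
Step 3: 3-fold → factor 3
Overall dilution factor = 98.095 × 10 × 3 = 2942.9
Final = 4.00 × 10^6 particles/mL / 2942.9 = 1.36 × 10^3 particles/mL

1.36 × 10^3 particles/mL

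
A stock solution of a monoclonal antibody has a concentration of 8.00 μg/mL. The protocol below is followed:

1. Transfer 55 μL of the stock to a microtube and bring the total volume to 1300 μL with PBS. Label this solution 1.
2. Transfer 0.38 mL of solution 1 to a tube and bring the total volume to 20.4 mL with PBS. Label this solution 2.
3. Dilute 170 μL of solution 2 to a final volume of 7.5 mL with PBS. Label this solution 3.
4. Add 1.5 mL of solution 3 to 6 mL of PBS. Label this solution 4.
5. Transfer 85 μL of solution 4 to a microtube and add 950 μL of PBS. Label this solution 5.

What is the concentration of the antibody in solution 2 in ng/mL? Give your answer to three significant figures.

Step 1: 55 μL brought to 1300 μL → factor 1300/55 = 23.636
Step 2: 0.38 mL brought to 20.4 mL → factor 20.4/0.38 = 53.684
Dilution factor through solution 2 = 23.636 × 53.684 = 1268.9
[solution 2] = 8.00 μg/mL / 1268.9 = 0.006305 μg/mL = 6.30 ng/mL

6.30 ng/mL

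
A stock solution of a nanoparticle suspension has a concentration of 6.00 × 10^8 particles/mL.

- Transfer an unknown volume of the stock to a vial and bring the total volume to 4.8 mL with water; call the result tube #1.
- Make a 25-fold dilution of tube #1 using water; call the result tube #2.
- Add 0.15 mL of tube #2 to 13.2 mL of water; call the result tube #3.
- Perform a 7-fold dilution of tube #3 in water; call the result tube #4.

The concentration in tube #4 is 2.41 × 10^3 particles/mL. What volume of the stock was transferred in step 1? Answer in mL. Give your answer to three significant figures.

Step 1: v brought to 4.8 mL → factor = 4.8 mL/v
Step 2: 25-fold → factor 25
Step 3: 0.15 mL + 13.2 mL = 13.35 mL total → factor 13.35/0.15 = 89
Step 4: 7-fold → factor 7
Product of known-step factors = 15575
Overall factor = 6.00 × 10^8 particles/mL / (2.41 × 10^3 particles/mL) = 2.4896 × 10^5
Step-1 factor = 2.4896 × 10^5 / 15575 = 15.985
v = 4.8 mL / 15.985 = 0.300 mL

0.300 mL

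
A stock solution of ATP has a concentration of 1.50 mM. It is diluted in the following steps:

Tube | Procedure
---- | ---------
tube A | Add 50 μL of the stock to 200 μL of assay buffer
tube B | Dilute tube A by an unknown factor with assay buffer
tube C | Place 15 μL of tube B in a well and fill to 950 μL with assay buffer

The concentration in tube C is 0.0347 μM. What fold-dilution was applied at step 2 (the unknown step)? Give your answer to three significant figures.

137-fold

Step 1: 50 μL + 200 μL = 250 μL total → factor 250/50 = 5
Step 2: unknown factor x
Step 3: 15 μL brought to 950 μL → factor 950/15 = 63.333
Product of known-step factors = 316.67
Overall factor = 1.50 mM / (0.0347 μM) = 43228
x = 43228 / 316.67 = 137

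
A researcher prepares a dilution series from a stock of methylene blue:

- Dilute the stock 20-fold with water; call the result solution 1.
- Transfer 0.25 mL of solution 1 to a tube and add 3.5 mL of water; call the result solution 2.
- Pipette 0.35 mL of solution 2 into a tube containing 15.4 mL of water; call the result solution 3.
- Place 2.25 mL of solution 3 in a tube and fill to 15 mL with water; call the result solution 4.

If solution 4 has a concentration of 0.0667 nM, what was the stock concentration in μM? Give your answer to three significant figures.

Step 1: 20-fold → factor 20
Step 2: 0.25 mL + 3.5 mL = 3.75 mL total → factor 3.75/0.25 = 15
Step 3: 0.35 mL + 15.4 mL = 15.75 mL total → factor 15.75/0.35 = 45
Step 4: 2.25 mL brought to 15 mL → factor 15/2.25 = 6.6667
Overall dilution factor = 20 × 15 × 45 × 6.6667 = 90000
Stock = 0.0667 nM × 90000 = 6003 nM = 6.00 μM

6.00 μM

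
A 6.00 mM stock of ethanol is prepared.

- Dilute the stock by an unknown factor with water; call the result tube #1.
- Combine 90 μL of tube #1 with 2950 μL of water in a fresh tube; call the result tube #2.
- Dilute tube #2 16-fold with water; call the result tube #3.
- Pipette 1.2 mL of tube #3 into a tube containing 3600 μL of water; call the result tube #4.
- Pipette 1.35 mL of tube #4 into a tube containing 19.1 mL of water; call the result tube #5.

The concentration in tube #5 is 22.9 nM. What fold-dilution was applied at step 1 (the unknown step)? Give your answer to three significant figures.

8.00-fold

Step 1: unknown factor x
Step 2: 90 μL + 2950 μL = 3040 μL total → factor 3040/90 = 33.778
Step 3: 16-fold → factor 16
Step 4: 1.2 mL + 3600 μL = 4.8 mL total → factor 4.8/1.2 = 4
Step 5: 1.35 mL + 19.1 mL = 20.45 mL total → factor 20.45/1.35 = 15.148
Product of known-step factors = 32747
Overall factor = 6.00 mM / (22.9 nM) = 2.6201 × 10^5
x = 2.6201 × 10^5 / 32747 = 8.00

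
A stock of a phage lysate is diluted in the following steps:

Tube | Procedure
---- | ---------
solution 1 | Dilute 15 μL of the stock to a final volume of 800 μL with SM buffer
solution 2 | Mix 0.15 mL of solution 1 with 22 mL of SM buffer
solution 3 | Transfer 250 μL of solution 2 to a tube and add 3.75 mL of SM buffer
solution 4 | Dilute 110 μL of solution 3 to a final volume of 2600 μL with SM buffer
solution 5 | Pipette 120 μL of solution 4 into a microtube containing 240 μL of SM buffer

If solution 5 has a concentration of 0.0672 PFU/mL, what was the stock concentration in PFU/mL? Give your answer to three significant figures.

Step 1: 15 μL brought to 800 μL → factor 800/15 = 53.333
Step 2: 0.15 mL + 22 mL = 22.15 mL total → factor 22.15/0.15 = 147.67
Step 3: 250 μL + 3.75 mL = 4000 μL total → factor 4000/250 = 16
Step 4: 110 μL brought to 2600 μL → factor 2600/110 = 23.636
Step 5: 120 μL + 240 μL = 360 μL total → factor 360/120 = 3
Overall dilution factor = 53.333 × 147.67 × 16 × 23.636 × 3 = 8.9352 × 10^6
Stock = 0.0672 PFU/mL × 8.9352 × 10^6 = 6.00 × 10^5 PFU/mL

6.00 × 10^5 PFU/mL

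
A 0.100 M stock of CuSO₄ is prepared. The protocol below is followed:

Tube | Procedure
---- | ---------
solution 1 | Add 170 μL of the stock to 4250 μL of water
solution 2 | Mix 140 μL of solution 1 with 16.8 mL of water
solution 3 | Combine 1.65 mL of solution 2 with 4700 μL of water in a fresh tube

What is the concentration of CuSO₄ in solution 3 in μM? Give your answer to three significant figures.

Step 1: 170 μL + 4250 μL = 4420 μL total → factor 4420/170 = 26
Step 2: 140 μL + 16.8 mL = 16940 μL total → factor 16940/140 = 121
Step 3: 1.65 mL + 4700 μL = 6.35 mL total → factor 6.35/1.65 = 3.8485
Overall dilution factor = 26 × 121 × 3.8485 = 12107
Final = 0.100 M / 12107 = 8.259 × 10^-6 M = 8.26 μM

8.26 μM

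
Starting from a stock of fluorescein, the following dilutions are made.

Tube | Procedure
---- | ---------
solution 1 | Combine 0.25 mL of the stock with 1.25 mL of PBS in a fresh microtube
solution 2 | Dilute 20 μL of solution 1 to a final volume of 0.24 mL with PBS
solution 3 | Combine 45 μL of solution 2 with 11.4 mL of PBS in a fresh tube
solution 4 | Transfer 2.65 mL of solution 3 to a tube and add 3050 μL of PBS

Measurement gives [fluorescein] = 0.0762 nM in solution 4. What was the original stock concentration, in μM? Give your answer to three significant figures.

3.00 μM

Step 1: 0.25 mL + 1.25 mL = 1.5 mL total → factor 1.5/0.25 = 6
Step 2: 20 μL brought to 0.24 mL → factor 240/20 = 12
Step 3: 45 μL + 11.4 mL = 11445 μL total → factor 11445/45 = 254.33
Step 4: 2.65 mL + 3050 μL = 5.7 mL total → factor 5.7/2.65 = 2.1509
Overall dilution factor = 6 × 12 × 254.33 × 2.1509 = 39388
Stock = 0.0762 nM × 39388 = 3001 nM = 3.00 μM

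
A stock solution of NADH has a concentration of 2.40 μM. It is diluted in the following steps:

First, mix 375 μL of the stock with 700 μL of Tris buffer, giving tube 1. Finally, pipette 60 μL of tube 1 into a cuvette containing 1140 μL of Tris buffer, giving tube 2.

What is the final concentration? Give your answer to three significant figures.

0.0419 μM

Step 1: 375 μL + 700 μL = 1075 μL total → factor 1075/375 = 2.8667
Step 2: 60 μL + 1140 μL = 1200 μL total → factor 1200/60 = 20
Overall dilution factor = 2.8667 × 20 = 57.333
Final = 2.40 μM / 57.333 = 0.0419 μM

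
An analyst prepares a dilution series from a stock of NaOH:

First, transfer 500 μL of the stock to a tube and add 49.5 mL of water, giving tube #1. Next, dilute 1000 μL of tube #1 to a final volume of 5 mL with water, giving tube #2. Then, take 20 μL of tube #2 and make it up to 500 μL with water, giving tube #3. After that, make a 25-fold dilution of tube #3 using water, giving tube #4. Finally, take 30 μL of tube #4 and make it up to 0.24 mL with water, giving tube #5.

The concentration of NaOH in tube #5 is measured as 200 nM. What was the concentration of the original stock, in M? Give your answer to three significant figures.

0.500 M

Step 1: 500 μL + 49.5 mL = 50000 μL total → factor 50000/500 = 100
Step 2: 1000 μL brought to 5 mL → factor 5000/1000 = 5
Step 3: 20 μL brought to 500 μL → factor 500/20 = 25
Step 4: 25-fold → factor 25
Step 5: 30 μL brought to 0.24 mL → factor 240/30 = 8
Overall dilution factor = 100 × 5 × 25 × 25 × 8 = 2.5 × 10^6
Stock = 200 nM × 2.5 × 10^6 = 5.000 × 10^8 nM = 0.500 M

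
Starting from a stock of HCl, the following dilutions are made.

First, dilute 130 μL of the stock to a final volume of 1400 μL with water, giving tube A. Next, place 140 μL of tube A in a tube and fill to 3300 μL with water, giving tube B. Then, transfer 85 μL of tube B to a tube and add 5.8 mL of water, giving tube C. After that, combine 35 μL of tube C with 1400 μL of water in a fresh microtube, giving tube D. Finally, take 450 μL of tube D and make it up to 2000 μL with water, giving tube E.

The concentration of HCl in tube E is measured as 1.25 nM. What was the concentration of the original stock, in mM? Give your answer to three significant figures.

Step 1: 130 μL brought to 1400 μL → factor 1400/130 = 10.769
Step 2: 140 μL brought to 3300 μL → factor 3300/140 = 23.571
Step 3: 85 μL + 5.8 mL = 5885 μL total → factor 5885/85 = 69.235
Step 4: 35 μL + 1400 μL = 1435 μL total → factor 1435/35 = 41
Step 5: 450 μL brought to 2000 μL → factor 2000/450 = 4.4444
Overall dilution factor = 10.769 × 23.571 × 69.235 × 41 × 4.4444 = 3.2026 × 10^6
Stock = 1.25 nM × 3.2026 × 10^6 = 4.003 × 10^6 nM = 4.00 mM

4.00 mM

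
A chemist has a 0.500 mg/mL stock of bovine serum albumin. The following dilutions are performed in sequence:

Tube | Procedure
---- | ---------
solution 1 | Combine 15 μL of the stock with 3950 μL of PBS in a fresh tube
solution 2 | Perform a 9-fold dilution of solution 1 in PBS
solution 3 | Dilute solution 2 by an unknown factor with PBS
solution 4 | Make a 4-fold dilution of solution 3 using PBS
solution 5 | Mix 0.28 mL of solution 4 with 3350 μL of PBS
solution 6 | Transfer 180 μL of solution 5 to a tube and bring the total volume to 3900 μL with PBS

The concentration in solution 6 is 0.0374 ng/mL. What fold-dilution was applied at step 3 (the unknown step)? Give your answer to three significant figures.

5.00-fold

Step 1: 15 μL + 3950 μL = 3965 μL total → factor 3965/15 = 264.33
Step 2: 9-fold → factor 9
Step 3: unknown factor x
Step 4: 4-fold → factor 4
Step 5: 0.28 mL + 3350 μL = 3.63 mL total → factor 3.63/0.28 = 12.964
Step 6: 180 μL brought to 3900 μL → factor 3900/180 = 21.667
Product of known-step factors = 2.673 × 10^6
Overall factor = 0.500 mg/mL / (0.0374 ng/mL) = 1.3369 × 10^7
x = 1.3369 × 10^7 / 2.673 × 10^6 = 5.00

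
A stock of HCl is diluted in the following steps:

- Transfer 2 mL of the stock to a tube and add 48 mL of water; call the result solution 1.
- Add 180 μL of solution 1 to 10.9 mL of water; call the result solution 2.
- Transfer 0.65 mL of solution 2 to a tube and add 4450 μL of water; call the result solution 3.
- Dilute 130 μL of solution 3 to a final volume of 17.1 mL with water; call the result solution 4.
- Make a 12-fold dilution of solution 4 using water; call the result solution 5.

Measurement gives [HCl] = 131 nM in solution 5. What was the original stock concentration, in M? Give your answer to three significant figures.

Step 1: 2 mL + 48 mL = 50 mL total → factor 50/2 = 25
Step 2: 180 μL + 10.9 mL = 11080 μL total → factor 11080/180 = 61.556
Step 3: 0.65 mL + 4450 μL = 5.1 mL total → factor 5.1/0.65 = 7.8462
Step 4: 130 μL brought to 17.1 mL → factor 17100/130 = 131.54
Step 5: 12-fold → factor 12
Overall dilution factor = 25 × 61.556 × 7.8462 × 131.54 × 12 = 1.9059 × 10^7
Stock = 131 nM × 1.9059 × 10^7 = 2.497 × 10^9 nM = 2.50 M

2.50 M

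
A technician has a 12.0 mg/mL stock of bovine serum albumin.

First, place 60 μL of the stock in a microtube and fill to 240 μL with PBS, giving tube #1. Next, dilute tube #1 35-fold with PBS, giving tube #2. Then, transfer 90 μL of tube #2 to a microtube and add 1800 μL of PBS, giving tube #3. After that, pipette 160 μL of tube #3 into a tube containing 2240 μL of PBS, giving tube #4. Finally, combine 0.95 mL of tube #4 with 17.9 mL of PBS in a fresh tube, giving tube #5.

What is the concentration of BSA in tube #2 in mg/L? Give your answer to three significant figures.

Step 1: 60 μL brought to 240 μL → factor 240/60 = 4
Step 2: 35-fold → factor 35
Dilution factor through tube #2 = 4 × 35 = 140
[tube #2] = 12.0 mg/mL / 140 = 0.08571 mg/mL = 85.7 mg/L

85.7 mg/L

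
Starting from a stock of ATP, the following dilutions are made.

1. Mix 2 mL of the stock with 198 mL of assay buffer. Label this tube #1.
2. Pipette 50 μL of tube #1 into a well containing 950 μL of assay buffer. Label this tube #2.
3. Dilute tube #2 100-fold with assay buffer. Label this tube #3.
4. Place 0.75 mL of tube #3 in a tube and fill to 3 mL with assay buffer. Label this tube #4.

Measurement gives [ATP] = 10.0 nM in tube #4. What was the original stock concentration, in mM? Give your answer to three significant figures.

Step 1: 2 mL + 198 mL = 200 mL total → factor 200/2 = 100
Step 2: 50 μL + 950 μL = 1000 μL total → factor 1000/50 = 20
Step 3: 100-fold → factor 100
Step 4: 0.75 mL brought to 3 mL → factor 3/0.75 = 4
Overall dilution factor = 100 × 20 × 100 × 4 = 8 × 10^5
Stock = 10.0 nM × 8 × 10^5 = 8.000 × 10^6 nM = 8.00 mM

8.00 mM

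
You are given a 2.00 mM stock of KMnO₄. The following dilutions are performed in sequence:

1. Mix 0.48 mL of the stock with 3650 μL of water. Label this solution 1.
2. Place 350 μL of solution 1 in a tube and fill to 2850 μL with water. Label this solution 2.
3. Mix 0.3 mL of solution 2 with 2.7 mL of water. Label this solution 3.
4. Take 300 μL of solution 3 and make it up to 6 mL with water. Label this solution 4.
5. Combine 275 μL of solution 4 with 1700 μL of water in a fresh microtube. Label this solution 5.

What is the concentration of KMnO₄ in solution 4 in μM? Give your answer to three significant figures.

0.143 μM

Step 1: 0.48 mL + 3650 μL = 4.13 mL total → factor 4.13/0.48 = 8.6042
Step 2: 350 μL brought to 2850 μL → factor 2850/350 = 8.1429
Step 3: 0.3 mL + 2.7 mL = 3 mL total → factor 3/0.3 = 10
Step 4: 300 μL brought to 6 mL → factor 6000/300 = 20
Dilution factor through solution 4 = 8.6042 × 8.1429 × 10 × 20 = 14012
[solution 4] = 2.00 mM / 14012 = 0.0001427 mM = 0.143 μM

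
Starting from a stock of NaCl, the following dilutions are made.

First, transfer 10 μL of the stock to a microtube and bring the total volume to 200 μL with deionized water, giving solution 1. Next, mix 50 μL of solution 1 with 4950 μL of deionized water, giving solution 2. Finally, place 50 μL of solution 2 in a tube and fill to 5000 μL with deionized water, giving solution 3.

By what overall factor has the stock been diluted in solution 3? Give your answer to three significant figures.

2.00 × 10^5

Step 1: 10 μL brought to 200 μL → factor 200/10 = 20
Step 2: 50 μL + 4950 μL = 5000 μL total → factor 5000/50 = 100
Step 3: 50 μL brought to 5000 μL → factor 5000/50 = 100
Overall dilution factor = 20 × 100 × 100 = 2 × 10^5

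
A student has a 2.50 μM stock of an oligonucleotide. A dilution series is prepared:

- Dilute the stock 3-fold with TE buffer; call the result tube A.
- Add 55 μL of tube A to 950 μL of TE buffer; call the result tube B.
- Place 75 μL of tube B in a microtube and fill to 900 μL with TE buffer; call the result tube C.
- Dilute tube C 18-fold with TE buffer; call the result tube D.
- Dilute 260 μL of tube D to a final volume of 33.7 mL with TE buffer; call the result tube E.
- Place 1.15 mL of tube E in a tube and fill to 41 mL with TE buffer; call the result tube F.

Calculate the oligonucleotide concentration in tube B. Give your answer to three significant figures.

0.0456 μM

Step 1: 3-fold → factor 3
Step 2: 55 μL + 950 μL = 1005 μL total → factor 1005/55 = 18.273
Dilution factor through tube B = 3 × 18.273 = 54.818
[tube B] = 2.50 μM / 54.818 = 0.0456 μM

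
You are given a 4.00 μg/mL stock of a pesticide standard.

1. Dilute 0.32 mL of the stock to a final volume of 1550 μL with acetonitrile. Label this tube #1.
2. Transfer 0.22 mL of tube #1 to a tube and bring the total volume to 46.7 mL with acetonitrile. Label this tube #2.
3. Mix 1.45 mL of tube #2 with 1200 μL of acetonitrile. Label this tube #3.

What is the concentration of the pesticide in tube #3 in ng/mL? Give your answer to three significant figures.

Step 1: 0.32 mL brought to 1550 μL → factor 1.55/0.32 = 4.8438
Step 2: 0.22 mL brought to 46.7 mL → factor 46.7/0.22 = 212.27
Step 3: 1.45 mL + 1200 μL = 2.65 mL total → factor 2.65/1.45 = 1.8276
Overall dilution factor = 4.8438 × 212.27 × 1.8276 = 1879.1
Final = 4.00 μg/mL / 1879.1 = 0.002129 μg/mL = 2.13 ng/mL

2.13 ng/mL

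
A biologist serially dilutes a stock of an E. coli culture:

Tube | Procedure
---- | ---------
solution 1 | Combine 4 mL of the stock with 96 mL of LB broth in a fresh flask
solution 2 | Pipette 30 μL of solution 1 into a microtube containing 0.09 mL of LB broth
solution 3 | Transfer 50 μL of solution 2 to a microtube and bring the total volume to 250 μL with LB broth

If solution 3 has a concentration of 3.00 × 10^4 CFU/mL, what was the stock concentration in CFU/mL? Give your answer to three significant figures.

1.50 × 10^7 CFU/mL

Step 1: 4 mL + 96 mL = 100 mL total → factor 100/4 = 25
Step 2: 30 μL + 0.09 mL = 120 μL total → factor 120/30 = 4
Step 3: 50 μL brought to 250 μL → factor 250/50 = 5
Overall dilution factor = 25 × 4 × 5 = 500
Stock = 3.00 × 10^4 CFU/mL × 500 = 1.50 × 10^7 CFU/mL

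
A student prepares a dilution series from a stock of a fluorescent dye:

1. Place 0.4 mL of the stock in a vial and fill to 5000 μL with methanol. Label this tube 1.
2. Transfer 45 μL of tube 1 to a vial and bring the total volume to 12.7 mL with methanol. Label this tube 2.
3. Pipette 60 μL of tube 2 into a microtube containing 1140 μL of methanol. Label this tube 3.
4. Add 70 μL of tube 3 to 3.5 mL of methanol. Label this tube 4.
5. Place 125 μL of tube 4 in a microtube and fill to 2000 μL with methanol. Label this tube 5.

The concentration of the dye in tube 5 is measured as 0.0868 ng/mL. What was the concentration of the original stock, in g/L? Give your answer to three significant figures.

5.00 g/L

Step 1: 0.4 mL brought to 5000 μL → factor 5/0.4 = 12.5
Step 2: 45 μL brought to 12.7 mL → factor 12700/45 = 282.22
Step 3: 60 μL + 1140 μL = 1200 μL total → factor 1200/60 = 20
Step 4: 70 μL + 3.5 mL = 3570 μL total → factor 3570/70 = 51
Step 5: 125 μL brought to 2000 μL → factor 2000/125 = 16
Overall dilution factor = 12.5 × 282.22 × 20 × 51 × 16 = 5.7573 × 10^7
Stock = 0.0868 ng/mL × 5.7573 × 10^7 = 4.997 × 10^6 ng/mL = 5.00 g/L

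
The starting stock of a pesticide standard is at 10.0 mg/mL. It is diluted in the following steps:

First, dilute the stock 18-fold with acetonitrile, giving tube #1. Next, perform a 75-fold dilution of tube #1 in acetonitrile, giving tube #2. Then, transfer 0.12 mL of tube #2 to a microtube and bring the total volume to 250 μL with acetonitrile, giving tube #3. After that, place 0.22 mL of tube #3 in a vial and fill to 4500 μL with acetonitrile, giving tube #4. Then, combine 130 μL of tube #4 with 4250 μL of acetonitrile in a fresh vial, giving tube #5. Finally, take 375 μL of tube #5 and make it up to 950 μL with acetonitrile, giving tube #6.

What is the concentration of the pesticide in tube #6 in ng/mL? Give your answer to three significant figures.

2.04 ng/mL

Step 1: 18-fold → factor 18
Step 2: 75-fold → factor 75
Step 3: 0.12 mL brought to 250 μL → factor 0.25/0.12 = 2.0833
Step 4: 0.22 mL brought to 4500 μL → factor 4.5/0.22 = 20.455
Step 5: 130 μL + 4250 μL = 4380 μL total → factor 4380/130 = 33.692
Step 6: 375 μL brought to 950 μL → factor 950/375 = 2.5333
Overall dilution factor = 18 × 75 × 2.0833 × 20.455 × 33.692 × 2.5333 = 4.9103 × 10^6
Final = 10.0 mg/mL / 4.9103 × 10^6 = 2.037 × 10^-6 mg/mL = 2.04 ng/mL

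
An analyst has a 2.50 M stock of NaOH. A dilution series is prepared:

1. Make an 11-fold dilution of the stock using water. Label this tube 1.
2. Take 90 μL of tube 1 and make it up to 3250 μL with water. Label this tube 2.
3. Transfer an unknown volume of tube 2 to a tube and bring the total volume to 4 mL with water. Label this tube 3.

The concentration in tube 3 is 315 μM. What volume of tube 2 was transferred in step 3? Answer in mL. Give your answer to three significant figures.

0.200 mL

Step 1: 11-fold → factor 11
Step 2: 90 μL brought to 3250 μL → factor 3250/90 = 36.111
Step 3: v brought to 4 mL → factor = 4 mL/v
Product of known-step factors = 397.22
Overall factor = 2.50 M / (315 μM) = 7936.5
Step-3 factor = 7936.5 / 397.22 = 19.98
v = 4 mL / 19.98 = 0.200 mL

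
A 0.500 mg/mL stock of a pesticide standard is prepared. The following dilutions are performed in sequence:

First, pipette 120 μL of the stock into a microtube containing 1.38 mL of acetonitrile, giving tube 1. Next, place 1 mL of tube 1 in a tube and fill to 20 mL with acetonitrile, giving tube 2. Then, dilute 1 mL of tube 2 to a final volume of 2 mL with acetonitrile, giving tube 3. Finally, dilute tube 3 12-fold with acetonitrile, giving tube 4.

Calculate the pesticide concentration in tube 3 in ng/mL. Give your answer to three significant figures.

Step 1: 120 μL + 1.38 mL = 1500 μL total → factor 1500/120 = 12.5
Step 2: 1 mL brought to 20 mL → factor 20/1 = 20
Step 3: 1 mL brought to 2 mL → factor 2/1 = 2
Dilution factor through tube 3 = 12.5 × 20 × 2 = 500
[tube 3] = 0.500 mg/mL / 500 = 0.001000 mg/mL = 1.00 × 10^3 ng/mL

1.00 × 10^3 ng/mL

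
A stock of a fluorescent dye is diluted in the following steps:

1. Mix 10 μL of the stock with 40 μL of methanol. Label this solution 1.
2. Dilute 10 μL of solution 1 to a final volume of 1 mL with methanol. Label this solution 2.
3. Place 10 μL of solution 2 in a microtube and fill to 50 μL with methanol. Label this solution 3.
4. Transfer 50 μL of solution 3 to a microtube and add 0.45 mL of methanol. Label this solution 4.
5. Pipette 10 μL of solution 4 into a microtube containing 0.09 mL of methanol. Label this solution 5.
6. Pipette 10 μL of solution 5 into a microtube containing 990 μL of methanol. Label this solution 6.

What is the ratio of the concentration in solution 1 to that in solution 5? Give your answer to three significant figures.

5.00 × 10^4

Step 1: 10 μL + 40 μL = 50 μL total → factor 50/10 = 5
Step 2: 10 μL brought to 1 mL → factor 1000/10 = 100
Step 3: 10 μL brought to 50 μL → factor 50/10 = 5
Step 4: 50 μL + 0.45 mL = 500 μL total → factor 500/50 = 10
Step 5: 10 μL + 0.09 mL = 100 μL total → factor 100/10 = 10
Dilution factor to solution 1 = 5; to solution 5 = 2.5 × 10^5
[solution 1]/[solution 5] = (factor to solution 5)/(factor to solution 1) = 2.5 × 10^5/5 = 5.00 × 10^4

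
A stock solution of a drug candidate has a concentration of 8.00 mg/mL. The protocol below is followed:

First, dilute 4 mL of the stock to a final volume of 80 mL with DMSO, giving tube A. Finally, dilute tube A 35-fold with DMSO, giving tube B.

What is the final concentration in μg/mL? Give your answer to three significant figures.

11.4 μg/mL

Step 1: 4 mL brought to 80 mL → factor 80/4 = 20
Step 2: 35-fold → factor 35
Overall dilution factor = 20 × 35 = 700
Final = 8.00 mg/mL / 700 = 0.01143 mg/mL = 11.4 μg/mL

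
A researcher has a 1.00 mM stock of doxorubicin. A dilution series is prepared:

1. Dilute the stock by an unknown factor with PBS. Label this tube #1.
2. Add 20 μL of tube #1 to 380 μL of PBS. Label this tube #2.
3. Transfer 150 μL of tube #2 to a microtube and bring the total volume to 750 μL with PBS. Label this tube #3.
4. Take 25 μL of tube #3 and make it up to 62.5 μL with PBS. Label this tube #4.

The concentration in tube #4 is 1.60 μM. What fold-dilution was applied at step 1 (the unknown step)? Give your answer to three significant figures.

Step 1: unknown factor x
Step 2: 20 μL + 380 μL = 400 μL total → factor 400/20 = 20
Step 3: 150 μL brought to 750 μL → factor 750/150 = 5
Step 4: 25 μL brought to 62.5 μL → factor 62.5/25 = 2.5
Product of known-step factors = 250
Overall factor = 1.00 mM / (1.60 μM) = 625
x = 625 / 250 = 2.50

2.50-fold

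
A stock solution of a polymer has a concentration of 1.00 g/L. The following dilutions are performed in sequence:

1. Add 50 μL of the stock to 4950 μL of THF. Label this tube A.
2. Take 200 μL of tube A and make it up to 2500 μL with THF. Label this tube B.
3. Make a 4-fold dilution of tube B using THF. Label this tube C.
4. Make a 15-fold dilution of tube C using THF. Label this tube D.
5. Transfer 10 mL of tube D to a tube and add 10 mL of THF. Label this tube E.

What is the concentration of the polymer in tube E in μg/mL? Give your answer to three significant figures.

0.00667 μg/mL

Step 1: 50 μL + 4950 μL = 5000 μL total → factor 5000/50 = 100
Step 2: 200 μL brought to 2500 μL → factor 2500/200 = 12.5
Step 3: 4-fold → factor 4
Step 4: 15-fold → factor 15
Step 5: 10 mL + 10 mL = 20 mL total → factor 20/10 = 2
Overall dilution factor = 100 × 12.5 × 4 × 15 × 2 = 1.5 × 10^5
Final = 1.00 g/L / 1.5 × 10^5 = 6.667 × 10^-6 g/L = 0.00667 μg/mL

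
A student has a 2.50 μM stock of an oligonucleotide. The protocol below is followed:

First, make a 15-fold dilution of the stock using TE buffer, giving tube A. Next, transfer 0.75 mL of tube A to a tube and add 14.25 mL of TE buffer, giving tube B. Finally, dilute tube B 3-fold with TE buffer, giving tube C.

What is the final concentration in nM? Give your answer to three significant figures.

Step 1: 15-fold → factor 15
Step 2: 0.75 mL + 14.25 mL = 15 mL total → factor 15/0.75 = 20
Step 3: 3-fold → factor 3
Overall dilution factor = 15 × 20 × 3 = 900
Final = 2.50 μM / 900 = 0.002778 μM = 2.78 nM

2.78 nM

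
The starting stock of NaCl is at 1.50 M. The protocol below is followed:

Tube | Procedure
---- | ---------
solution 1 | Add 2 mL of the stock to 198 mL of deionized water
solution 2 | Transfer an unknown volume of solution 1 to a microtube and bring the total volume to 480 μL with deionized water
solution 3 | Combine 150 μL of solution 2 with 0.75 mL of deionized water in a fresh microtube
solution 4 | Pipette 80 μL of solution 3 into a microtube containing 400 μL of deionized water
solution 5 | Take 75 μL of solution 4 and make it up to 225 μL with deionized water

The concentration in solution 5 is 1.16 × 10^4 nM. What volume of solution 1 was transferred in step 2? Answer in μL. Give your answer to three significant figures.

40.1 μL

Step 1: 2 mL + 198 mL = 200 mL total → factor 200/2 = 100
Step 2: v brought to 480 μL → factor = 480 μL/v
Step 3: 150 μL + 0.75 mL = 900 μL total → factor 900/150 = 6
Step 4: 80 μL + 400 μL = 480 μL total → factor 480/80 = 6
Step 5: 75 μL brought to 225 μL → factor 225/75 = 3
Product of known-step factors = 10800
Overall factor = 1.50 M / (1.16 × 10^4 nM) = 1.2931 × 10^5
Step-2 factor = 1.2931 × 10^5 / 10800 = 11.973
v = 480 μL / 11.973 = 40.1 μL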